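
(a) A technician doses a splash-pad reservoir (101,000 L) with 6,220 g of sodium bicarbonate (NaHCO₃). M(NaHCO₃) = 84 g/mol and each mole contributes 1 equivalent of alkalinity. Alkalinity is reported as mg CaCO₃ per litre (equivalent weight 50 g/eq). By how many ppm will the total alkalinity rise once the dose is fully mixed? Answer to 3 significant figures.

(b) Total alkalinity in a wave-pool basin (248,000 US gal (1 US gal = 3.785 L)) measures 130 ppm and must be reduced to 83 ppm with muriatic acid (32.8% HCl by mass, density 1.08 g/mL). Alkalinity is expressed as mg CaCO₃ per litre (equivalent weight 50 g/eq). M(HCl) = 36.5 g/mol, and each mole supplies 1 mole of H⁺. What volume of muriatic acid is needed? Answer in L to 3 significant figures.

(a) 36.7 ppm; (b) 90.9 L

(a) Moles of NaHCO₃: 6,220 g ÷ 84 g/mol = 74.05 mol → 74.05 eq of alkalinity.
(a) As CaCO₃: 74.05 eq × 50 g/eq = 3702 g.
(a) Rise: 3702 g / 101,000 L × 1000 = 36.66 mg/L.

(b) Volume: 248,000 US gal × 3.785 L/gal = 938,680 L.
(b) Alkalinity to neutralize: (130 − 83) = 47 mg/L as CaCO₃ × 938,680 L = 44,120 g as CaCO₃.
(b) Equivalents of H⁺ required: 44,120 ÷ 50 g/eq = 882.4 eq = 882.4 mol HCl.
(b) Mass of HCl: 882.4 × 36.5 = 32,210 g.
(b) Mass of 32.8% solution: 32,210 / 0.328 = 98,190 g.
(b) Volume: 98,190 g ÷ 1.08 g/mL = 90,920 mL.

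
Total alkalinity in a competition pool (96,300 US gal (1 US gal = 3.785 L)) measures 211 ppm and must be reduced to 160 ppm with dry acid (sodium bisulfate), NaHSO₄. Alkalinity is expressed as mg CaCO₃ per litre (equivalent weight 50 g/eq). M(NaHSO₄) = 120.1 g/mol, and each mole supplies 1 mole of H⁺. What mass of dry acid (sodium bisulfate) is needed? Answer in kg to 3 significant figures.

44.7 kg

Volume: 96,300 US gal × 3.785 L/gal = 364,496 L.
Alkalinity to neutralize: (211 − 160) = 51 mg/L as CaCO₃ × 364,496 L = 18,590 g as CaCO₃.
Equivalents of H⁺ required: 18,590 ÷ 50 g/eq = 371.8 eq = 371.8 mol NaHSO₄.
Mass of NaHSO₄: 371.8 × 120.1 = 44,650 g.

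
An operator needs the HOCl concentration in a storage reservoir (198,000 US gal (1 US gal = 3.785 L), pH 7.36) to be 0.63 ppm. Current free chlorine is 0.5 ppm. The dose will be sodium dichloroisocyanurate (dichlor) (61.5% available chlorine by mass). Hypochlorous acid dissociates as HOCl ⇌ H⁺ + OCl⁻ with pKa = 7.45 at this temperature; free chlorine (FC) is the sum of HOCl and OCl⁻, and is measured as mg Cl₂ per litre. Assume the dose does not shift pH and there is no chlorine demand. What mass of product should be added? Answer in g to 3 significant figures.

782 g

Volume: 198,000 US gal × 3.785 L/gal = 749,430 L.
[OCl⁻]/[HOCl] = 10^(pH − pKa) = 10^(7.36 − 7.45) = 0.8128; fraction as HOCl = 1/(1 + 0.8128) = 0.5516.
Free chlorine required for 0.63 ppm HOCl: 0.63 / 0.5516 = 1.142 ppm.
FC to add: 1.142 − 0.5 = 0.6421 mg/L as Cl₂.
Cl₂ equivalent: 0.6421 mg/L × 749,430 L = 481.2 g.
Product at 61.5% available Cl: 481.2 / 0.615 = 782.4 g.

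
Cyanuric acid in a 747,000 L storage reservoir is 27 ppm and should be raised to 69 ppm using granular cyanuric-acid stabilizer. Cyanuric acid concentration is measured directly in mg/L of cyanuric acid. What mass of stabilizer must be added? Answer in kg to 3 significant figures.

31.4 kg

CYA to add: (69 − 27) = 42 mg/L × 747,000 L = 31,370 g cyanuric acid.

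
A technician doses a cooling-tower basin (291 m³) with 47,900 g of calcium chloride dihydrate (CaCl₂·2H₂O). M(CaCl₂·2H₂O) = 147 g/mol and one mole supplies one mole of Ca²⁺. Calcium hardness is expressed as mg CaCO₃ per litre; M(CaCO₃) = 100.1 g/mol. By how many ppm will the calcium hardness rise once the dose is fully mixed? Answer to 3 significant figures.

112 ppm

Volume: 291 m³ = 291,000 L.
Moles of Ca²⁺: 47,900 g ÷ 147 g/mol = 325.9 mol.
As CaCO₃: 325.9 mol × 100.1 g/mol = 32,620 g.
Rise: 32,620 g / 291,000 L × 1000 = 112.1 mg/L.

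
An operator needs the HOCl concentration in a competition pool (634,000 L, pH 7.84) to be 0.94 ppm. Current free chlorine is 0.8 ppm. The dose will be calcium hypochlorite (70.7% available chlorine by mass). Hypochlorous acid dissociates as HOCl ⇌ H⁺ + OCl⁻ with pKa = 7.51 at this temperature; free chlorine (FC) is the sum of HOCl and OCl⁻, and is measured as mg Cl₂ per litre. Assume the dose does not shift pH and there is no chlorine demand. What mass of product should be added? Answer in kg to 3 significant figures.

[OCl⁻]/[HOCl] = 10^(pH − pKa) = 10^(7.84 − 7.51) = 2.138; fraction as HOCl = 1/(1 + 2.138) = 0.3187.
Free chlorine required for 0.94 ppm HOCl: 0.94 / 0.3187 = 2.95 ppm.
FC to add: 2.95 − 0.8 = 2.15 mg/L as Cl₂.
Cl₂ equivalent: 2.15 mg/L × 634,000 L = 1363 g.
Product at 70.7% available Cl: 1363 / 0.707 = 1928 g.

1.93 kg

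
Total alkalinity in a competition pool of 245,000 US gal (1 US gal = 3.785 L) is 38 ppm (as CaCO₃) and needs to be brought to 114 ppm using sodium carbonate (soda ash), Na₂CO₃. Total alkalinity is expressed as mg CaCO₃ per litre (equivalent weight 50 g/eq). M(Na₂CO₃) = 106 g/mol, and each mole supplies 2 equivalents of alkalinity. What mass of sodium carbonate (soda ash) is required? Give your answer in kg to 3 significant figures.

74.7 kg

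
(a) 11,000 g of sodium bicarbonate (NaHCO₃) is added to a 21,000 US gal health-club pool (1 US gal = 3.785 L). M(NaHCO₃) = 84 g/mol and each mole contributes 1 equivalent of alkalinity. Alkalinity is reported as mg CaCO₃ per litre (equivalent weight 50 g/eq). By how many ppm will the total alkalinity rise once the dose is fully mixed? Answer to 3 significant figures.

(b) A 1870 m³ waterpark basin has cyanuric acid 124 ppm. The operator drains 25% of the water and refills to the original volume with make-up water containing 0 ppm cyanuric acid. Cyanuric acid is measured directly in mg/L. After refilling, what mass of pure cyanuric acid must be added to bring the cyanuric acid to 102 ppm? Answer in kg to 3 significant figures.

(a) 82.4 ppm; (b) 16.8 kg

(a) Volume: 21,000 US gal × 3.785 L/gal = 79,485 L.
(a) Moles of NaHCO₃: 11,000 g ÷ 84 g/mol = 131 mol → 131 eq of alkalinity.
(a) As CaCO₃: 131 eq × 50 g/eq = 6548 g.
(a) Rise: 6548 g / 79,485 L × 1000 = 82.38 mg/L.

(b) Volume: 1870 m³ = 1,870,000 L.
(b) After draining 25% and refilling: 124 × 0.75 + 0 × 0.25 = 93 ppm.
(b) Deficit to target: 102 − 93 = 9 mg/L.
(b) Mass: 9 mg/L × 1,870,000 L = 16,830 g cyanuric acid.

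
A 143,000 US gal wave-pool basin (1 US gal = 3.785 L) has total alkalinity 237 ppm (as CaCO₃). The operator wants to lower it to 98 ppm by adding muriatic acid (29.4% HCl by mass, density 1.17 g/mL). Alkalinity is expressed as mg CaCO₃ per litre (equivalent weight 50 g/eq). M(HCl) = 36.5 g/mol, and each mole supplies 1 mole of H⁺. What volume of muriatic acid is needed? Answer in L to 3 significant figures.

Volume: 143,000 US gal × 3.785 L/gal = 541,255 L.
Alkalinity to neutralize: (237 − 98) = 139 mg/L as CaCO₃ × 541,255 L = 75,230 g as CaCO₃.
Equivalents of H⁺ required: 75,230 ÷ 50 g/eq = 1505 eq = 1505 mol HCl.
Mass of HCl: 1505 × 36.5 = 54,920 g.
Mass of 29.4% solution: 54,920 / 0.294 = 186,800 g.
Volume: 186,800 g ÷ 1.17 g/mL = 159,700 mL.

160 L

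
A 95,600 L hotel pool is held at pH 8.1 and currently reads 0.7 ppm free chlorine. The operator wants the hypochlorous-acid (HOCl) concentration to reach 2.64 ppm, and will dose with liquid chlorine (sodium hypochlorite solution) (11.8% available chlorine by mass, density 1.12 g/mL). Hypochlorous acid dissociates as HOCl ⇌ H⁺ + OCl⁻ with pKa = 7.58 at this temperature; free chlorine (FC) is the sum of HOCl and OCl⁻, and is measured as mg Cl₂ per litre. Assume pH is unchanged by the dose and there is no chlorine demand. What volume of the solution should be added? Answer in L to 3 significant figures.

[OCl⁻]/[HOCl] = 10^(pH − pKa) = 10^(8.1 − 7.58) = 3.311; fraction as HOCl = 1/(1 + 3.311) = 0.2319.
Free chlorine required for 2.64 ppm HOCl: 2.64 / 0.2319 = 11.38 ppm.
FC to add: 11.38 − 0.7 = 10.68 mg/L as Cl₂.
Cl₂ equivalent: 10.68 mg/L × 95,600 L = 1021 g.
Product at 11.8% available Cl: 1021 / 0.118 = 8654 g.
Volume: 8654 g ÷ 1.12 g/mL = 7727 mL.

7.73 L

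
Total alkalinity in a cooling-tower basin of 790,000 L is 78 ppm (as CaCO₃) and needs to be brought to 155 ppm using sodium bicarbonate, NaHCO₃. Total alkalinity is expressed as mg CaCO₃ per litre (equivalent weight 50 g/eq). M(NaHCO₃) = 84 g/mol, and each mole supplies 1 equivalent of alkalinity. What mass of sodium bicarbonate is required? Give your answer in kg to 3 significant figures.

102 kg

Alkalinity to add: (155 − 78) = 77 mg/L as CaCO₃ × 790,000 L = 60,830 g as CaCO₃.
Equivalents: 60,830 g ÷ 50 g/eq = 1217 eq.
NaHCO₃ supplies 1 eq per mole → 1217 mol.
Mass: 1217 mol × 84 g/mol = 102,200 g.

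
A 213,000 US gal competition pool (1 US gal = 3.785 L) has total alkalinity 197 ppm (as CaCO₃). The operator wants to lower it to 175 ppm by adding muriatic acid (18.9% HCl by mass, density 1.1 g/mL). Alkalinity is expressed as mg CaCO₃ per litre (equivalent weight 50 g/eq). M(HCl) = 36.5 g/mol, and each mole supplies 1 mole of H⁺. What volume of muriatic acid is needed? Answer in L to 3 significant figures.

62.3 L

Volume: 213,000 US gal × 3.785 L/gal = 806,205 L.
Alkalinity to neutralize: (197 − 175) = 22 mg/L as CaCO₃ × 806,205 L = 17,740 g as CaCO₃.
Equivalents of H⁺ required: 17,740 ÷ 50 g/eq = 354.7 eq = 354.7 mol HCl.
Mass of HCl: 354.7 × 36.5 = 12,950 g.
Mass of 18.9% solution: 12,950 / 0.189 = 68,510 g.
Volume: 68,510 g ÷ 1.1 g/mL = 62,280 mL.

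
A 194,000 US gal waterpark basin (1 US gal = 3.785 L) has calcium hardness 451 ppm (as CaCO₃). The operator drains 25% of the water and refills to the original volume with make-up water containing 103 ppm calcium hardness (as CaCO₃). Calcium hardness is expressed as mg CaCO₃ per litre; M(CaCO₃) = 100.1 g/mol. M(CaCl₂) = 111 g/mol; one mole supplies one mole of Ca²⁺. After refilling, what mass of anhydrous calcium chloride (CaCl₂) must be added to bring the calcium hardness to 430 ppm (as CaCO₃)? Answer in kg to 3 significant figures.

Volume: 194,000 US gal × 3.785 L/gal = 734,290 L.
After draining 25% and refilling: 451 × 0.75 + 103 × 0.25 = 364 ppm.
Deficit to target: 430 − 364 = 66 mg/L.
As CaCO₃: 66 mg/L × 734,290 L = 48,460 g; ÷ 100.1 = 484.1 mol Ca²⁺.
Mass: 484.1 × 111 = 53,740 g.

53.7 kg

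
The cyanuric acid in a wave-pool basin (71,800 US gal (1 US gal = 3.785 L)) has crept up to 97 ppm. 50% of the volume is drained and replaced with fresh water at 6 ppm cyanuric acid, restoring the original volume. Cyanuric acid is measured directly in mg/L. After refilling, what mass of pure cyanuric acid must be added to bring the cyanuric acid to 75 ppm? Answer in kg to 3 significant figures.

Volume: 71,800 US gal × 3.785 L/gal = 271,763 L.
After draining 50% and refilling: 97 × 0.50 + 6 × 0.50 = 51.5 ppm.
Deficit to target: 75 − 51.5 = 23.5 mg/L.
Mass: 23.5 mg/L × 271,763 L = 6386 g cyanuric acid.

6.39 kg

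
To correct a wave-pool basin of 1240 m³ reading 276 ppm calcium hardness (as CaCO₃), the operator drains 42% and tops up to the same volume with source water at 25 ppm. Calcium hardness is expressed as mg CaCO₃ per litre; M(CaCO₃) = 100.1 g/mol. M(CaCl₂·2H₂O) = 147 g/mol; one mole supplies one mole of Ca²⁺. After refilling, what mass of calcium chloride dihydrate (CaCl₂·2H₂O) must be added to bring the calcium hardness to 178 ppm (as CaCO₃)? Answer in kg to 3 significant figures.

13.5 kg

Volume: 1240 m³ = 1,240,000 L.
After draining 42% and refilling: 276 × 0.58 + 25 × 0.42 = 170.58 ppm.
Deficit to target: 178 − 170.58 = 7.42 mg/L.
As CaCO₃: 7.42 mg/L × 1,240,000 L = 9201 g; ÷ 100.1 = 91.92 mol Ca²⁺.
Mass: 91.92 × 147 = 13,510 g.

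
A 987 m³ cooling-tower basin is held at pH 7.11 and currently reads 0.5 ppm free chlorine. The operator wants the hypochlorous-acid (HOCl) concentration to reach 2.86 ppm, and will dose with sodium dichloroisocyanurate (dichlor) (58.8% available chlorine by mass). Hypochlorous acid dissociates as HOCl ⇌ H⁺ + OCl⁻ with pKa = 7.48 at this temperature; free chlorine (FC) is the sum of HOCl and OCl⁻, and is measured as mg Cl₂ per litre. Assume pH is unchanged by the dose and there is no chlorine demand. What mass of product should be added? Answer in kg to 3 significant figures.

Volume: 987 m³ = 987,000 L.
[OCl⁻]/[HOCl] = 10^(pH − pKa) = 10^(7.11 − 7.48) = 0.4266; fraction as HOCl = 1/(1 + 0.4266) = 0.701.
Free chlorine required for 2.86 ppm HOCl: 2.86 / 0.701 = 4.08 ppm.
FC to add: 4.08 − 0.5 = 3.58 mg/L as Cl₂.
Cl₂ equivalent: 3.58 mg/L × 987,000 L = 3533 g.
Product at 58.8% available Cl: 3533 / 0.588 = 6009 g.

6.01 kg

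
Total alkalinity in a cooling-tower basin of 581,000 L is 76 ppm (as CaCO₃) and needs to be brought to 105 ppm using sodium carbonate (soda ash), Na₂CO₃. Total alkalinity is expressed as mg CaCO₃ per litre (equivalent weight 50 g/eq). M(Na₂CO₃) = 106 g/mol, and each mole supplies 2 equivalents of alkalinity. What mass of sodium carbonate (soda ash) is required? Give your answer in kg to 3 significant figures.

17.9 kg

Alkalinity to add: (105 − 76) = 29 mg/L as CaCO₃ × 581,000 L = 16,850 g as CaCO₃.
Equivalents: 16,850 g ÷ 50 g/eq = 337 eq.
Each mole of Na₂CO₃ supplies 2 eq, so 337 / 2 = 168.5 mol.
Mass: 168.5 mol × 106 g/mol = 17,860 g.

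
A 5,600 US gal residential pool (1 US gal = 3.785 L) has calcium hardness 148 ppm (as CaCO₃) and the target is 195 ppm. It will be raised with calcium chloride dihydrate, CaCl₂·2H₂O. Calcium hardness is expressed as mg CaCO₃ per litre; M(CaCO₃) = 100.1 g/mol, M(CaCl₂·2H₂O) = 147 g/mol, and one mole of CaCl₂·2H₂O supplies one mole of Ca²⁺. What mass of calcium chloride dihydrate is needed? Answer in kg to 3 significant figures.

Volume: 5,600 US gal × 3.785 L/gal = 21,196 L.
Hardness to add: (195 − 148) = 47 mg/L as CaCO₃ × 21,196 L = 996.2 g as CaCO₃.
Moles of Ca²⁺ (1 mol Ca²⁺ ≡ 1 mol CaCO₃): 996.2 / 100.1 g/mol = 9.952 mol.
Mass of CaCl₂·2H₂O: 9.952 × 147 = 1463 g.

1.46 kg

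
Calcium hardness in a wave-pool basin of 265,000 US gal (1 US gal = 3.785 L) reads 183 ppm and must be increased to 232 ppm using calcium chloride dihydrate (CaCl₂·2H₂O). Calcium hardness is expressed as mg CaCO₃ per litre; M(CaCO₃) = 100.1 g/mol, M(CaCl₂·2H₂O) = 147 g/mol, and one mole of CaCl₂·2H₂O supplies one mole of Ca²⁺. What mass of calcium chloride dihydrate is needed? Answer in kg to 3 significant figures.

Volume: 265,000 US gal × 3.785 L/gal = 1,003,025 L.
Hardness to add: (232 − 183) = 49 mg/L as CaCO₃ × 1,003,025 L = 49,150 g as CaCO₃.
Moles of Ca²⁺ (1 mol Ca²⁺ ≡ 1 mol CaCO₃): 49,150 / 100.1 g/mol = 491 mol.
Mass of CaCl₂·2H₂O: 491 × 147 = 72,180 g.

72.2 kg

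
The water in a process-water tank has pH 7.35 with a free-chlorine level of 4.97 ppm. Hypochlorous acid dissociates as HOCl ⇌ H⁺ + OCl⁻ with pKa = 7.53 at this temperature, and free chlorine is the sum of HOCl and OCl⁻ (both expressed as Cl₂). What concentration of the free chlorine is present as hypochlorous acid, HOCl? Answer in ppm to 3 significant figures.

2.99 ppm

[OCl⁻]/[HOCl] = 10^(pH − pKa) = 10^(7.35 − 7.53) = 10^-0.18 = 0.6607.
Fraction as HOCl = 1 / (1 + 0.6607) = 0.6022.
HOCl = 0.6022 × 4.97 ppm = 2.993 ppm.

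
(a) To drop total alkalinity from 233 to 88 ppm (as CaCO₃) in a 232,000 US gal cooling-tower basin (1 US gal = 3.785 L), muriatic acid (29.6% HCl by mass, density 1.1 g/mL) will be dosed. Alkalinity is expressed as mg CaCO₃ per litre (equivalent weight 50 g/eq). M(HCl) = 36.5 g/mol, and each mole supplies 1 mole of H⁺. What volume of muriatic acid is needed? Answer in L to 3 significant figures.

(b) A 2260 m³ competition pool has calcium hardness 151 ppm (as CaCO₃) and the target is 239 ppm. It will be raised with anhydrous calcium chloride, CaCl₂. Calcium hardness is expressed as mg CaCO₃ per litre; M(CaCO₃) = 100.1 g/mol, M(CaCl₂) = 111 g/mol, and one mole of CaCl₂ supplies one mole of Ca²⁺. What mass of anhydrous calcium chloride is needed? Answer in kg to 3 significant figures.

(a) 285 L; (b) 221 kg

(a) Volume: 232,000 US gal × 3.785 L/gal = 878,120 L.
(a) Alkalinity to neutralize: (233 − 88) = 145 mg/L as CaCO₃ × 878,120 L = 127,300 g as CaCO₃.
(a) Equivalents of H⁺ required: 127,300 ÷ 50 g/eq = 2547 eq = 2547 mol HCl.
(a) Mass of HCl: 2547 × 36.5 = 92,950 g.
(a) Mass of 29.6% solution: 92,950 / 0.296 = 314,000 g.
(a) Volume: 314,000 g ÷ 1.1 g/mL = 285,500 mL.

(b) Volume: 2260 m³ = 2,260,000 L.
(b) Hardness to add: (239 − 151) = 88 mg/L as CaCO₃ × 2,260,000 L = 198,900 g as CaCO₃.
(b) Moles of Ca²⁺ (1 mol Ca²⁺ ≡ 1 mol CaCO₃): 198,900 / 100.1 g/mol = 1987 mol.
(b) Mass of CaCl₂: 1987 × 111 = 220,500 g.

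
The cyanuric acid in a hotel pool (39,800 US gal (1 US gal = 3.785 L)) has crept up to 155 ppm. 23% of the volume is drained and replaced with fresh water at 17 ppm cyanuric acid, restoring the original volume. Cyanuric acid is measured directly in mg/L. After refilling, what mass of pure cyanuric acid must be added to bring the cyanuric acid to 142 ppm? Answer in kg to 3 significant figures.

Volume: 39,800 US gal × 3.785 L/gal = 150,643 L.
After draining 23% and refilling: 155 × 0.77 + 17 × 0.23 = 123.26 ppm.
Deficit to target: 142 − 123.26 = 18.74 mg/L.
Mass: 18.74 mg/L × 150,643 L = 2823 g cyanuric acid.

2.82 kg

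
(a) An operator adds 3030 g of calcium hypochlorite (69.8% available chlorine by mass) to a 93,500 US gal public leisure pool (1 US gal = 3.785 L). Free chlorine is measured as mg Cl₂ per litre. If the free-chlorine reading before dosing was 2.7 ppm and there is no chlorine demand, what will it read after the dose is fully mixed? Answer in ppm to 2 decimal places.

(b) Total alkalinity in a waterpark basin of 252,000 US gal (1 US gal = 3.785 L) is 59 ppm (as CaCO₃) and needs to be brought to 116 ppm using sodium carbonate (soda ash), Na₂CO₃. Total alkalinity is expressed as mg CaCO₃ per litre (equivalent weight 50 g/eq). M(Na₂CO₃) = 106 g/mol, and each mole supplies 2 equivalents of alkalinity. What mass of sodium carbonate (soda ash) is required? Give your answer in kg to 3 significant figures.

(a) 8.68 ppm; (b) 57.6 kg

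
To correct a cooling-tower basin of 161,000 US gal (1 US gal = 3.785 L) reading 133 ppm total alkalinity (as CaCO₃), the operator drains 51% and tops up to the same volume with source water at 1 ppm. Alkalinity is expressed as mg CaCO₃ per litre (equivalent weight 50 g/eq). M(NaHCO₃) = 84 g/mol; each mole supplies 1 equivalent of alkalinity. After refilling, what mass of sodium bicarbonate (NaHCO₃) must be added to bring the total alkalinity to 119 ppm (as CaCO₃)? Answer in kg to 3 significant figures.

54.6 kg

Volume: 161,000 US gal × 3.785 L/gal = 609,385 L.
After draining 51% and refilling: 133 × 0.49 + 1 × 0.51 = 65.68 ppm.
Deficit to target: 119 − 65.68 = 53.32 mg/L.
As CaCO₃: 53.32 mg/L × 609,385 L = 32,490 g; ÷ 50 g/eq ÷ 1 = 649.8 mol NaHCO₃.
Mass: 649.8 × 84 = 54,590 g.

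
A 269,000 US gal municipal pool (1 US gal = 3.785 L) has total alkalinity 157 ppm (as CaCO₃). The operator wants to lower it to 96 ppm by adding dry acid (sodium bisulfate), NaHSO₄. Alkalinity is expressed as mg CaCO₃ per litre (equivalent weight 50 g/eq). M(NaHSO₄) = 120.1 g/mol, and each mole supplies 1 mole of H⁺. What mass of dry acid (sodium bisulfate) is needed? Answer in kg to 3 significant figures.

149 kg

Volume: 269,000 US gal × 3.785 L/gal = 1,018,165 L.
Alkalinity to neutralize: (157 − 96) = 61 mg/L as CaCO₃ × 1,018,165 L = 62,110 g as CaCO₃.
Equivalents of H⁺ required: 62,110 ÷ 50 g/eq = 1242 eq = 1242 mol NaHSO₄.
Mass of NaHSO₄: 1242 × 120.1 = 149,200 g.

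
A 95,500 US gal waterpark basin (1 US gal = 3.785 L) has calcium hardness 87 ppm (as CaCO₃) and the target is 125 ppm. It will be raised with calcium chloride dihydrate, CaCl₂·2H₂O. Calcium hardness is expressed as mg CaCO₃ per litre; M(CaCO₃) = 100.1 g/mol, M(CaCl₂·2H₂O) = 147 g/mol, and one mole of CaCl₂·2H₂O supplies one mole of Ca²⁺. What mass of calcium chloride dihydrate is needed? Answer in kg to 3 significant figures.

20.2 kg

Volume: 95,500 US gal × 3.785 L/gal = 361,468 L.
Hardness to add: (125 − 87) = 38 mg/L as CaCO₃ × 361,468 L = 13,740 g as CaCO₃.
Moles of Ca²⁺ (1 mol Ca²⁺ ≡ 1 mol CaCO₃): 13,740 / 100.1 g/mol = 137.2 mol.
Mass of CaCl₂·2H₂O: 137.2 × 147 = 20,170 g.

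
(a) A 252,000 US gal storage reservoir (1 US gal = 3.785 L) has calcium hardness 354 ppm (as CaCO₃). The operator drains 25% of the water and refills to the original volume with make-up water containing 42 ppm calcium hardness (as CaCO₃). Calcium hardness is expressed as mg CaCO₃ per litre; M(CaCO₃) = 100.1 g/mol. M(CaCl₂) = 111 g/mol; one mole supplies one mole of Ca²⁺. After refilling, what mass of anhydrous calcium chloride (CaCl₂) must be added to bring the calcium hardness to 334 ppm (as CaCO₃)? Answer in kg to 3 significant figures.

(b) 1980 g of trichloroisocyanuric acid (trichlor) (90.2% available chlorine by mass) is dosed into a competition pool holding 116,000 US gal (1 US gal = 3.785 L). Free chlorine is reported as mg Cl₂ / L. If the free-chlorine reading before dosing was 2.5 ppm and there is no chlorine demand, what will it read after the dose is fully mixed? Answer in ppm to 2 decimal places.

(a) Volume: 252,000 US gal × 3.785 L/gal = 953,820 L.
(a) After draining 25% and refilling: 354 × 0.75 + 42 × 0.25 = 276 ppm.
(a) Deficit to target: 334 − 276 = 58 mg/L.
(a) As CaCO₃: 58 mg/L × 953,820 L = 55,320 g; ÷ 100.1 = 552.7 mol Ca²⁺.
(a) Mass: 552.7 × 111 = 61,350 g.

(b) Volume: 116,000 US gal × 3.785 L/gal = 439,060 L.
(b) Available chlorine delivered: 1980 g × 0.902 = 1786 g as Cl₂.
(b) Concentration rise: 1786 g / 439,060 L = 4.068 mg/L = 4.07 ppm.
(b) Final FC: 2.5 + 4.07 = 6.57 ppm.

(a) 61.3 kg; (b) 6.57 ppm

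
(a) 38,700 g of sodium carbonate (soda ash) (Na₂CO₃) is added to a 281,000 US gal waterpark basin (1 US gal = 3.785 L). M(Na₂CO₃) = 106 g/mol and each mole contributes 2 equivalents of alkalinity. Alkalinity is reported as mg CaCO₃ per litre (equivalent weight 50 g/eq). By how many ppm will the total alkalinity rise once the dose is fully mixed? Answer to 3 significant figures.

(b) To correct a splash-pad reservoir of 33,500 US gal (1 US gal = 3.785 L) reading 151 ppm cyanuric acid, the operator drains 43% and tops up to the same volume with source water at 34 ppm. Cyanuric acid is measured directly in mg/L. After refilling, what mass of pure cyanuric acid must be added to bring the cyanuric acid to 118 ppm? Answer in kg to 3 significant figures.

(a) Volume: 281,000 US gal × 3.785 L/gal = 1,063,585 L.
(a) Moles of Na₂CO₃: 38,700 g ÷ 106 g/mol = 365.1 mol → 730.2 eq of alkalinity.
(a) As CaCO₃: 730.2 eq × 50 g/eq = 36,510 g.
(a) Rise: 36,510 g / 1,063,585 L × 1000 = 34.33 mg/L.

(b) Volume: 33,500 US gal × 3.785 L/gal = 126,798 L.
(b) After draining 43% and refilling: 151 × 0.57 + 34 × 0.43 = 100.69 ppm.
(b) Deficit to target: 118 − 100.69 = 17.31 mg/L.
(b) Mass: 17.31 mg/L × 126,798 L = 2195 g cyanuric acid.

(a) 34.3 ppm; (b) 2.19 kg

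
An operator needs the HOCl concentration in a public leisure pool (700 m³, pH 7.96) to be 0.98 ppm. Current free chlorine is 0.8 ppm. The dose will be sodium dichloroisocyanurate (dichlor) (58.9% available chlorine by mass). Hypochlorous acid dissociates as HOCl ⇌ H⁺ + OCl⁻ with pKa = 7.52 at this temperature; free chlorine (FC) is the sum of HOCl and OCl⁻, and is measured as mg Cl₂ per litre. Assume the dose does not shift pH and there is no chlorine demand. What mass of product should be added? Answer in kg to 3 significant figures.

Volume: 700 m³ = 700,000 L.
[OCl⁻]/[HOCl] = 10^(pH − pKa) = 10^(7.96 − 7.52) = 2.754; fraction as HOCl = 1/(1 + 2.754) = 0.2664.
Free chlorine required for 0.98 ppm HOCl: 0.98 / 0.2664 = 3.679 ppm.
FC to add: 3.679 − 0.8 = 2.879 mg/L as Cl₂.
Cl₂ equivalent: 2.879 mg/L × 700,000 L = 2015 g.
Product at 58.9% available Cl: 2015 / 0.589 = 3422 g.

3.42 kg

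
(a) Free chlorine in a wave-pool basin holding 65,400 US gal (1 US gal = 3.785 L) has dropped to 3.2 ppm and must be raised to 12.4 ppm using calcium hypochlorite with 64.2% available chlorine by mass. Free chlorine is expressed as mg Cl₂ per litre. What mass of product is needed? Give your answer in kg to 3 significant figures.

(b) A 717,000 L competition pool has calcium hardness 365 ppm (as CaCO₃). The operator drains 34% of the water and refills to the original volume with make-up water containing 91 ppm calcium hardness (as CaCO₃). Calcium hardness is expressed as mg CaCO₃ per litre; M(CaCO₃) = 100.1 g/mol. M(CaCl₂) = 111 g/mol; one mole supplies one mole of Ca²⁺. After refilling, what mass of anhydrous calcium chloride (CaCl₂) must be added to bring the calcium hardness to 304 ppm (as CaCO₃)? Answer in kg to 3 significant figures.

(a) 3.55 kg; (b) 25.6 kg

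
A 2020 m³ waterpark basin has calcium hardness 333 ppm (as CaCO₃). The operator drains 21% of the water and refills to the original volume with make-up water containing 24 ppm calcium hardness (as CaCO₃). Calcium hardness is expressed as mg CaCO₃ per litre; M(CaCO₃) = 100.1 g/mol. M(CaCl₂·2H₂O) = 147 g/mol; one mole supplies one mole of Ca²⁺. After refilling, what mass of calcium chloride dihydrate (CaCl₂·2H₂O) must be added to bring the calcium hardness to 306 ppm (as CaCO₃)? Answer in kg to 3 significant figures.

112 kg

Volume: 2020 m³ = 2,020,000 L.
After draining 21% and refilling: 333 × 0.79 + 24 × 0.21 = 268.11 ppm.
Deficit to target: 306 − 268.11 = 37.89 mg/L.
As CaCO₃: 37.89 mg/L × 2,020,000 L = 76,540 g; ÷ 100.1 = 764.6 mol Ca²⁺.
Mass: 764.6 × 147 = 112,400 g.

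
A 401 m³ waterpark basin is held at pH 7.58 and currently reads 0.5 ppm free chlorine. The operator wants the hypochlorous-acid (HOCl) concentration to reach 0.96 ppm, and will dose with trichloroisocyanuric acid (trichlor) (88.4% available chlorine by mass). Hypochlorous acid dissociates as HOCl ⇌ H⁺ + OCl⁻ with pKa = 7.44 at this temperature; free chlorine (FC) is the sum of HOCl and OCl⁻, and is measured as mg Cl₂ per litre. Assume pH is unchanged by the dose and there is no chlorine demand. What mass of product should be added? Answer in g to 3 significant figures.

Volume: 401 m³ = 401,000 L.
[OCl⁻]/[HOCl] = 10^(pH − pKa) = 10^(7.58 − 7.44) = 1.38; fraction as HOCl = 1/(1 + 1.38) = 0.4201.
Free chlorine required for 0.96 ppm HOCl: 0.96 / 0.4201 = 2.285 ppm.
FC to add: 2.285 − 0.5 = 1.785 mg/L as Cl₂.
Cl₂ equivalent: 1.785 mg/L × 401,000 L = 715.9 g.
Product at 88.4% available Cl: 715.9 / 0.884 = 809.8 g.

810 g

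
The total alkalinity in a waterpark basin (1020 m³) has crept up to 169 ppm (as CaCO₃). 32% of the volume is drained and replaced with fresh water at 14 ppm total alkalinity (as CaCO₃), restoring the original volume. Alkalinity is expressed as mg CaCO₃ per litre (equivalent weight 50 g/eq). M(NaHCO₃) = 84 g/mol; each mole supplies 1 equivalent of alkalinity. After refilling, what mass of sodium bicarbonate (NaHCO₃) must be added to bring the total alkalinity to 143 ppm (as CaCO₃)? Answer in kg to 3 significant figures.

40.4 kg

Volume: 1020 m³ = 1,020,000 L.
After draining 32% and refilling: 169 × 0.68 + 14 × 0.32 = 119.4 ppm.
Deficit to target: 143 − 119.4 = 23.6 mg/L.
As CaCO₃: 23.6 mg/L × 1,020,000 L = 24,070 g; ÷ 50 g/eq ÷ 1 = 481.4 mol NaHCO₃.
Mass: 481.4 × 84 = 40,440 g.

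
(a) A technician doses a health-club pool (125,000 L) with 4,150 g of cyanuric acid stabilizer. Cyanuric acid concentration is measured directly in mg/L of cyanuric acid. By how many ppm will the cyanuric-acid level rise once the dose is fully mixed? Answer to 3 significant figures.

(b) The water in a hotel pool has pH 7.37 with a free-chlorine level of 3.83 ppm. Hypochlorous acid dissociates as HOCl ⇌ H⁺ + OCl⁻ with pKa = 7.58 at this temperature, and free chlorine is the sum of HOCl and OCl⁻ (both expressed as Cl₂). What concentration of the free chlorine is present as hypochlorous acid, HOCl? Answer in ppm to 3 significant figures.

(a) 33.2 ppm; (b) 2.37 ppm

(a) Rise: 4,150 g / 125,000 L × 1000 = 33.2 mg/L.

(b) [OCl⁻]/[HOCl] = 10^(pH − pKa) = 10^(7.37 − 7.58) = 10^-0.21 = 0.6166.
(b) Fraction as HOCl = 1 / (1 + 0.6166) = 0.6186.
(b) HOCl = 0.6186 × 3.83 ppm = 2.369 ppm.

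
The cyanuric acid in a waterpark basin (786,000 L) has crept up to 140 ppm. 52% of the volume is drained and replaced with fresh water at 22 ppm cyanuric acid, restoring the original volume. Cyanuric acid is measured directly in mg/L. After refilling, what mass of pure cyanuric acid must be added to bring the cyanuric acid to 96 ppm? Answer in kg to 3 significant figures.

After draining 52% and refilling: 140 × 0.48 + 22 × 0.52 = 78.64 ppm.
Deficit to target: 96 − 78.64 = 17.36 mg/L.
Mass: 17.36 mg/L × 786,000 L = 13,640 g cyanuric acid.

13.6 kg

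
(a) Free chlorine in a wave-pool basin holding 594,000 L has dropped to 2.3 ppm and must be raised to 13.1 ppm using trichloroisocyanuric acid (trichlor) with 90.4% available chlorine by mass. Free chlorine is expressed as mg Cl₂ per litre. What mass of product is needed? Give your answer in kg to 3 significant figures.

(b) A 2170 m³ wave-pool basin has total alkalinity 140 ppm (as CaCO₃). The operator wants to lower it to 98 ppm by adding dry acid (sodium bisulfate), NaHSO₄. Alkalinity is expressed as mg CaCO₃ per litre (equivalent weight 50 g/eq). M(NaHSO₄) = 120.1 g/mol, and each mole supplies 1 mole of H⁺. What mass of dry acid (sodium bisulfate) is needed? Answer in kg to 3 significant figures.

(a) 7.10 kg; (b) 219 kg

(a) Chlorine deficit: 13.1 − 2.3 = 10.8 ppm = 10.8 mg/L as Cl₂.
(a) Cl₂ equivalent needed: 10.8 mg/L × 594,000 L = 6,415,000 mg = 6415 g.
(a) Product at 90.4% available chlorine: 6415 / 0.904 = 7096 g.

(b) Volume: 2170 m³ = 2,170,000 L.
(b) Alkalinity to neutralize: (140 − 98) = 42 mg/L as CaCO₃ × 2,170,000 L = 91,140 g as CaCO₃.
(b) Equivalents of H⁺ required: 91,140 ÷ 50 g/eq = 1823 eq = 1823 mol NaHSO₄.
(b) Mass of NaHSO₄: 1823 × 120.1 = 218,900 g.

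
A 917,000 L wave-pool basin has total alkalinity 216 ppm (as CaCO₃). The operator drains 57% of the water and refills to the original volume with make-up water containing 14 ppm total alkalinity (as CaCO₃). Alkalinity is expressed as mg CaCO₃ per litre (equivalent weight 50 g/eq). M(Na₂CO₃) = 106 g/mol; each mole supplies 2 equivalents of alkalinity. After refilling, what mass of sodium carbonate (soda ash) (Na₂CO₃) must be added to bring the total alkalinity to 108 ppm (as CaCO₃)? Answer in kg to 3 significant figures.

6.94 kg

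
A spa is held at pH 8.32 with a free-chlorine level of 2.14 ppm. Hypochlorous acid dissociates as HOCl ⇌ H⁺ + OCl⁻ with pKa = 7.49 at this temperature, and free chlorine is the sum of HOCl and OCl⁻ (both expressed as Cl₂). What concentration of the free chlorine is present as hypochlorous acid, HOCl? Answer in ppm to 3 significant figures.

[OCl⁻]/[HOCl] = 10^(pH − pKa) = 10^(8.32 − 7.49) = 10^0.83 = 6.761.
Fraction as HOCl = 1 / (1 + 6.761) = 0.1289.
HOCl = 0.1289 × 2.14 ppm = 0.2757 ppm.

0.276 ppm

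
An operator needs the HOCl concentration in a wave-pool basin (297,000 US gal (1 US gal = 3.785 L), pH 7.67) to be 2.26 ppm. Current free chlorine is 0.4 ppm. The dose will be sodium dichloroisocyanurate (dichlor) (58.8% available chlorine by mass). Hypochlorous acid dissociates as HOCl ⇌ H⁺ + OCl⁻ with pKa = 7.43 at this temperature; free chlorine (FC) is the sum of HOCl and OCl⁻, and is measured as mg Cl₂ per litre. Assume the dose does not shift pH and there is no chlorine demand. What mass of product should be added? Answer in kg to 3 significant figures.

Volume: 297,000 US gal × 3.785 L/gal = 1,124,145 L.
[OCl⁻]/[HOCl] = 10^(pH − pKa) = 10^(7.67 − 7.43) = 1.738; fraction as HOCl = 1/(1 + 1.738) = 0.3653.
Free chlorine required for 2.26 ppm HOCl: 2.26 / 0.3653 = 6.187 ppm.
FC to add: 6.187 − 0.4 = 5.787 mg/L as Cl₂.
Cl₂ equivalent: 5.787 mg/L × 1,124,145 L = 6506 g.
Product at 58.8% available Cl: 6506 / 0.588 = 11,060 g.

11.1 kg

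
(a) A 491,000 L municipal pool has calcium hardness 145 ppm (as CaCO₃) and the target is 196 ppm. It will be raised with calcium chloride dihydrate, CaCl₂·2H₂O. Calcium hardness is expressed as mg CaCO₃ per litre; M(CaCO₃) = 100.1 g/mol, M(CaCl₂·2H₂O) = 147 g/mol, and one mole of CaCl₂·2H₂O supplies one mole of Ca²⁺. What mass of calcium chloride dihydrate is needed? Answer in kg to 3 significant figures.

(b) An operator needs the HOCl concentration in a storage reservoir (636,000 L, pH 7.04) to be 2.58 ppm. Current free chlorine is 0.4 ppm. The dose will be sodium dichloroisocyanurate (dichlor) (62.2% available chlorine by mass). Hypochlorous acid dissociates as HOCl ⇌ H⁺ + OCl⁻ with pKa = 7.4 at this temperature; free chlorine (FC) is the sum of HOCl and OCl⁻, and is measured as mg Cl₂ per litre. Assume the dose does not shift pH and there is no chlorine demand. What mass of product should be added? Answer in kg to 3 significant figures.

(a) Hardness to add: (196 − 145) = 51 mg/L as CaCO₃ × 491,000 L = 25,040 g as CaCO₃.
(a) Moles of Ca²⁺ (1 mol Ca²⁺ ≡ 1 mol CaCO₃): 25,040 / 100.1 g/mol = 250.2 mol.
(a) Mass of CaCl₂·2H₂O: 250.2 × 147 = 36,770 g.

(b) [OCl⁻]/[HOCl] = 10^(pH − pKa) = 10^(7.04 − 7.4) = 0.4365; fraction as HOCl = 1/(1 + 0.4365) = 0.6961.
(b) Free chlorine required for 2.58 ppm HOCl: 2.58 / 0.6961 = 3.706 ppm.
(b) FC to add: 3.706 − 0.4 = 3.306 mg/L as Cl₂.
(b) Cl₂ equivalent: 3.306 mg/L × 636,000 L = 2103 g.
(b) Product at 62.2% available Cl: 2103 / 0.622 = 3381 g.

(a) 36.8 kg; (b) 3.38 kg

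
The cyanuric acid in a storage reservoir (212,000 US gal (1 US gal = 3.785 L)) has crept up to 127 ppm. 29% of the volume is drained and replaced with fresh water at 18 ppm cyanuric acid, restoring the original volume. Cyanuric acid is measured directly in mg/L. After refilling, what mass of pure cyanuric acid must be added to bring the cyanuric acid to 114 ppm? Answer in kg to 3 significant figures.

Volume: 212,000 US gal × 3.785 L/gal = 802,420 L.
After draining 29% and refilling: 127 × 0.71 + 18 × 0.29 = 95.39 ppm.
Deficit to target: 114 − 95.39 = 18.61 mg/L.
Mass: 18.61 mg/L × 802,420 L = 14,930 g cyanuric acid.

14.9 kg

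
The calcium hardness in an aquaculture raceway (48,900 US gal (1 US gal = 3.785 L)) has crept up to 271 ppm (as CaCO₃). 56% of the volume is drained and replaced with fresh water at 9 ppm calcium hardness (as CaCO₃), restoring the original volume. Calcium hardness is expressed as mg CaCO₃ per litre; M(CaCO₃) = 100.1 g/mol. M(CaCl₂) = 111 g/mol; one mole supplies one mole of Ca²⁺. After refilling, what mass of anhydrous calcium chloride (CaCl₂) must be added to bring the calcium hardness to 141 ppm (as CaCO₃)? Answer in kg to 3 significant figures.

3.43 kg

Volume: 48,900 US gal × 3.785 L/gal = 185,086 L.
After draining 56% and refilling: 271 × 0.44 + 9 × 0.56 = 124.28 ppm.
Deficit to target: 141 − 124.28 = 16.72 mg/L.
As CaCO₃: 16.72 mg/L × 185,086 L = 3095 g; ÷ 100.1 = 30.92 mol Ca²⁺.
Mass: 30.92 × 111 = 3432 g.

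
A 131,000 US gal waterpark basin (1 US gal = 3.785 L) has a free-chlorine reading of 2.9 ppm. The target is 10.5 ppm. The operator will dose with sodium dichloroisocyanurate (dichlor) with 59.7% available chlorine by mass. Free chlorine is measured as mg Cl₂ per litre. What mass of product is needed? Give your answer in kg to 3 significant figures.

Volume: 131,000 US gal × 3.785 L/gal = 495,835 L.
Chlorine deficit: 10.5 − 2.9 = 7.6 ppm = 7.6 mg/L as Cl₂.
Cl₂ equivalent needed: 7.6 mg/L × 495,835 L = 3,768,000 mg = 3768 g.
Product at 59.7% available chlorine: 3768 / 0.597 = 6312 g.

6.31 kg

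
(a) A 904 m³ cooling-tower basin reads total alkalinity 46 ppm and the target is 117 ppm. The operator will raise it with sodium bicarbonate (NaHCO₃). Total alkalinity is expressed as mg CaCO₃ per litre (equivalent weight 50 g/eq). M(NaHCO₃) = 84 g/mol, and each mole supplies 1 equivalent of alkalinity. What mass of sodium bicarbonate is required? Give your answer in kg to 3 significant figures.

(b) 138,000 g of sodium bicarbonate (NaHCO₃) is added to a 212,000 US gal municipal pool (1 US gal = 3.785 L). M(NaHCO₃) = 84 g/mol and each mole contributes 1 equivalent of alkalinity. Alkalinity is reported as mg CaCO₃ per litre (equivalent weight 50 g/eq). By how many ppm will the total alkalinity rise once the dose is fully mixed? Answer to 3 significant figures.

(a) 108 kg; (b) 102 ppm

(a) Volume: 904 m³ = 904,000 L.
(a) Alkalinity to add: (117 − 46) = 71 mg/L as CaCO₃ × 904,000 L = 64,180 g as CaCO₃.
(a) Equivalents: 64,180 g ÷ 50 g/eq = 1284 eq.
(a) NaHCO₃ supplies 1 eq per mole → 1284 mol.
(a) Mass: 1284 mol × 84 g/mol = 107,800 g.

(b) Volume: 212,000 US gal × 3.785 L/gal = 802,420 L.
(b) Moles of NaHCO₃: 138,000 g ÷ 84 g/mol = 1643 mol → 1643 eq of alkalinity.
(b) As CaCO₃: 1643 eq × 50 g/eq = 82,140 g.
(b) Rise: 82,140 g / 802,420 L × 1000 = 102.4 mg/L.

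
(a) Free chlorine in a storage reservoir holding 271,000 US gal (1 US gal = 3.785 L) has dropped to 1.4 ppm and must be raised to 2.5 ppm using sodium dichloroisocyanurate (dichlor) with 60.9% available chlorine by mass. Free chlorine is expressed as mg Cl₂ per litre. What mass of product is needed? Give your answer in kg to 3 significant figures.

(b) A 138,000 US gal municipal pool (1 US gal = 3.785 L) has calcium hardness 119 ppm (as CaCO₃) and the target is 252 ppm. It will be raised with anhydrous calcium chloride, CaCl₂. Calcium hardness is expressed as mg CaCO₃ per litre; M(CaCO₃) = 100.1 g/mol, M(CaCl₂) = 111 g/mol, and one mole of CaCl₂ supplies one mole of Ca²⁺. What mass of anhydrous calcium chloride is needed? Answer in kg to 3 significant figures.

(a) 1.85 kg; (b) 77.0 kg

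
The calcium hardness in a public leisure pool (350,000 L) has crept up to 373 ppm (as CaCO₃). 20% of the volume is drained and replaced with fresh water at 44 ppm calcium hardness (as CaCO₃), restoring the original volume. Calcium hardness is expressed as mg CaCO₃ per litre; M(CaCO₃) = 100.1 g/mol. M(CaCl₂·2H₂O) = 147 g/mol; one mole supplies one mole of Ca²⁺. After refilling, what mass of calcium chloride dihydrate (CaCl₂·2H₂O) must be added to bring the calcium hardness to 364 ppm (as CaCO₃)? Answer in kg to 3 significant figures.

29.2 kg

After draining 20% and refilling: 373 × 0.80 + 44 × 0.20 = 307.2 ppm.
Deficit to target: 364 − 307.2 = 56.8 mg/L.
As CaCO₃: 56.8 mg/L × 350,000 L = 19,880 g; ÷ 100.1 = 198.6 mol Ca²⁺.
Mass: 198.6 × 147 = 29,190 g.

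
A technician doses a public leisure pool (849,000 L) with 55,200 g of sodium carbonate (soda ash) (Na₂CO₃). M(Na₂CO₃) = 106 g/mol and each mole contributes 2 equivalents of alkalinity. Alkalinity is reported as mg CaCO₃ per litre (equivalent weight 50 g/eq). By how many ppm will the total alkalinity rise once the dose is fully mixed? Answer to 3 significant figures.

Moles of Na₂CO₃: 55,200 g ÷ 106 g/mol = 520.8 mol → 1042 eq of alkalinity.
As CaCO₃: 1042 eq × 50 g/eq = 52,080 g.
Rise: 52,080 g / 849,000 L × 1000 = 61.34 mg/L.

61.3 ppm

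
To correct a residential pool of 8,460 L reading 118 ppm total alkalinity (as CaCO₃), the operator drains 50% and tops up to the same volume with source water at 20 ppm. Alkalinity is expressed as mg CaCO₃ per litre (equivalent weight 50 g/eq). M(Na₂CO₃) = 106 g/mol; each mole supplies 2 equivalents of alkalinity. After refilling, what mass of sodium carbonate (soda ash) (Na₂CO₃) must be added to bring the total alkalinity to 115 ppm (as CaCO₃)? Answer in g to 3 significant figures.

After draining 50% and refilling: 118 × 0.50 + 20 × 0.50 = 69 ppm.
Deficit to target: 115 − 69 = 46 mg/L.
As CaCO₃: 46 mg/L × 8,460 L = 389.2 g; ÷ 50 g/eq ÷ 2 = 3.892 mol Na₂CO₃.
Mass: 3.892 × 106 = 412.5 g.

413 g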